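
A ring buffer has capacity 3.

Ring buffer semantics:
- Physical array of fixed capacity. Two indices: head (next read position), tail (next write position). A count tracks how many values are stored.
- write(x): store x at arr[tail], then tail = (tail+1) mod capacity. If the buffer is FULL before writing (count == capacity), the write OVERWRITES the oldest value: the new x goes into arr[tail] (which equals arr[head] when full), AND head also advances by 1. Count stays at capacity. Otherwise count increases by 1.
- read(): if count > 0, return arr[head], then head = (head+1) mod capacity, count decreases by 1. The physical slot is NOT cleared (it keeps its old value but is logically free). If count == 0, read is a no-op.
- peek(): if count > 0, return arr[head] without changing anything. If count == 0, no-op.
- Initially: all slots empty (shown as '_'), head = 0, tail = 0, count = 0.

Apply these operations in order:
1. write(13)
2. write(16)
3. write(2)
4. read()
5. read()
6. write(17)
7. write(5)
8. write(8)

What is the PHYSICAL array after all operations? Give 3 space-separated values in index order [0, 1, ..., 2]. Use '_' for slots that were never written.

After op 1 (write(13)): arr=[13 _ _] head=0 tail=1 count=1
After op 2 (write(16)): arr=[13 16 _] head=0 tail=2 count=2
After op 3 (write(2)): arr=[13 16 2] head=0 tail=0 count=3
After op 4 (read()): arr=[13 16 2] head=1 tail=0 count=2
After op 5 (read()): arr=[13 16 2] head=2 tail=0 count=1
After op 6 (write(17)): arr=[17 16 2] head=2 tail=1 count=2
After op 7 (write(5)): arr=[17 5 2] head=2 tail=2 count=3
After op 8 (write(8)): arr=[17 5 8] head=0 tail=0 count=3

Answer: 17 5 8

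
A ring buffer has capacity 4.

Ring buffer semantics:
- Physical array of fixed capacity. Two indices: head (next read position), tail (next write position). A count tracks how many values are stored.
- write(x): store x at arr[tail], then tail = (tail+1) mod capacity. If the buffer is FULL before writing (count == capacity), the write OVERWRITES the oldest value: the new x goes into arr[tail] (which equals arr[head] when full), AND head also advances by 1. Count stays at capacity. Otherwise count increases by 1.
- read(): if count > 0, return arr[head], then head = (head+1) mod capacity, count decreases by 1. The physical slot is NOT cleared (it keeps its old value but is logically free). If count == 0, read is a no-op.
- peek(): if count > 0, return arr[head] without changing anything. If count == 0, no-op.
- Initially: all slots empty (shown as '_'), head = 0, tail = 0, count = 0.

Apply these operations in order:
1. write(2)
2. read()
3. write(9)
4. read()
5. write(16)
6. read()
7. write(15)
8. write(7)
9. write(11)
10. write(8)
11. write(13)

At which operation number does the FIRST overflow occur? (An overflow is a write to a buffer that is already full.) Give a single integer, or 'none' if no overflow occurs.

Answer: 11

Derivation:
After op 1 (write(2)): arr=[2 _ _ _] head=0 tail=1 count=1
After op 2 (read()): arr=[2 _ _ _] head=1 tail=1 count=0
After op 3 (write(9)): arr=[2 9 _ _] head=1 tail=2 count=1
After op 4 (read()): arr=[2 9 _ _] head=2 tail=2 count=0
After op 5 (write(16)): arr=[2 9 16 _] head=2 tail=3 count=1
After op 6 (read()): arr=[2 9 16 _] head=3 tail=3 count=0
After op 7 (write(15)): arr=[2 9 16 15] head=3 tail=0 count=1
After op 8 (write(7)): arr=[7 9 16 15] head=3 tail=1 count=2
After op 9 (write(11)): arr=[7 11 16 15] head=3 tail=2 count=3
After op 10 (write(8)): arr=[7 11 8 15] head=3 tail=3 count=4
After op 11 (write(13)): arr=[7 11 8 13] head=0 tail=0 count=4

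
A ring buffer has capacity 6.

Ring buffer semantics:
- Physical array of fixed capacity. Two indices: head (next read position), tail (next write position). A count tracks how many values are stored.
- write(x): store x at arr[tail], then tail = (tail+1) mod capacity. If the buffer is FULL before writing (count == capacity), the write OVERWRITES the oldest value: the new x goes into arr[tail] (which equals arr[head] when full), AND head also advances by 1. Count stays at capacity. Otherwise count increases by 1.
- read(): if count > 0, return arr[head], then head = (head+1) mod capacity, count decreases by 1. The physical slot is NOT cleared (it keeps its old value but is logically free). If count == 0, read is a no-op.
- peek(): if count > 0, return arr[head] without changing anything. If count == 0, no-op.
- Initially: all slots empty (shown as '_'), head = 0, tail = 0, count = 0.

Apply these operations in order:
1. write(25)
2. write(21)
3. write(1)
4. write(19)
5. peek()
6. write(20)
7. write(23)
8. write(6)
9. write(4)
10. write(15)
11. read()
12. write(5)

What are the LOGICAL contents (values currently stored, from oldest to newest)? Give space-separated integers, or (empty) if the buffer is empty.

After op 1 (write(25)): arr=[25 _ _ _ _ _] head=0 tail=1 count=1
After op 2 (write(21)): arr=[25 21 _ _ _ _] head=0 tail=2 count=2
After op 3 (write(1)): arr=[25 21 1 _ _ _] head=0 tail=3 count=3
After op 4 (write(19)): arr=[25 21 1 19 _ _] head=0 tail=4 count=4
After op 5 (peek()): arr=[25 21 1 19 _ _] head=0 tail=4 count=4
After op 6 (write(20)): arr=[25 21 1 19 20 _] head=0 tail=5 count=5
After op 7 (write(23)): arr=[25 21 1 19 20 23] head=0 tail=0 count=6
After op 8 (write(6)): arr=[6 21 1 19 20 23] head=1 tail=1 count=6
After op 9 (write(4)): arr=[6 4 1 19 20 23] head=2 tail=2 count=6
After op 10 (write(15)): arr=[6 4 15 19 20 23] head=3 tail=3 count=6
After op 11 (read()): arr=[6 4 15 19 20 23] head=4 tail=3 count=5
After op 12 (write(5)): arr=[6 4 15 5 20 23] head=4 tail=4 count=6

Answer: 20 23 6 4 15 5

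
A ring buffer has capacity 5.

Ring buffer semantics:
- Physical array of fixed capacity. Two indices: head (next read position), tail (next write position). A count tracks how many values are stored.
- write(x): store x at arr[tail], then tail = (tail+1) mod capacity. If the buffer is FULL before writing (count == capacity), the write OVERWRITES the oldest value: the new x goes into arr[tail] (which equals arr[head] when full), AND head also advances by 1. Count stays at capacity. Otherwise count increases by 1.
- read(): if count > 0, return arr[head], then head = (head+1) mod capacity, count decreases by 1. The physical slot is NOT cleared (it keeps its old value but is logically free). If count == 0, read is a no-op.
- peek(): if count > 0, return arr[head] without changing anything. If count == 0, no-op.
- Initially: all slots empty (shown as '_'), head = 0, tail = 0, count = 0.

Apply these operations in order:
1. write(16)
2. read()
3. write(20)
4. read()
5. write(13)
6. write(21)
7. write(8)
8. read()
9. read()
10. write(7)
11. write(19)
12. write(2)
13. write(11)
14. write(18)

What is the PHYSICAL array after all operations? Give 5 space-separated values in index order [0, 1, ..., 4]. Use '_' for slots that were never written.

Answer: 7 19 2 11 18

Derivation:
After op 1 (write(16)): arr=[16 _ _ _ _] head=0 tail=1 count=1
After op 2 (read()): arr=[16 _ _ _ _] head=1 tail=1 count=0
After op 3 (write(20)): arr=[16 20 _ _ _] head=1 tail=2 count=1
After op 4 (read()): arr=[16 20 _ _ _] head=2 tail=2 count=0
After op 5 (write(13)): arr=[16 20 13 _ _] head=2 tail=3 count=1
After op 6 (write(21)): arr=[16 20 13 21 _] head=2 tail=4 count=2
After op 7 (write(8)): arr=[16 20 13 21 8] head=2 tail=0 count=3
After op 8 (read()): arr=[16 20 13 21 8] head=3 tail=0 count=2
After op 9 (read()): arr=[16 20 13 21 8] head=4 tail=0 count=1
After op 10 (write(7)): arr=[7 20 13 21 8] head=4 tail=1 count=2
After op 11 (write(19)): arr=[7 19 13 21 8] head=4 tail=2 count=3
After op 12 (write(2)): arr=[7 19 2 21 8] head=4 tail=3 count=4
After op 13 (write(11)): arr=[7 19 2 11 8] head=4 tail=4 count=5
After op 14 (write(18)): arr=[7 19 2 11 18] head=0 tail=0 count=5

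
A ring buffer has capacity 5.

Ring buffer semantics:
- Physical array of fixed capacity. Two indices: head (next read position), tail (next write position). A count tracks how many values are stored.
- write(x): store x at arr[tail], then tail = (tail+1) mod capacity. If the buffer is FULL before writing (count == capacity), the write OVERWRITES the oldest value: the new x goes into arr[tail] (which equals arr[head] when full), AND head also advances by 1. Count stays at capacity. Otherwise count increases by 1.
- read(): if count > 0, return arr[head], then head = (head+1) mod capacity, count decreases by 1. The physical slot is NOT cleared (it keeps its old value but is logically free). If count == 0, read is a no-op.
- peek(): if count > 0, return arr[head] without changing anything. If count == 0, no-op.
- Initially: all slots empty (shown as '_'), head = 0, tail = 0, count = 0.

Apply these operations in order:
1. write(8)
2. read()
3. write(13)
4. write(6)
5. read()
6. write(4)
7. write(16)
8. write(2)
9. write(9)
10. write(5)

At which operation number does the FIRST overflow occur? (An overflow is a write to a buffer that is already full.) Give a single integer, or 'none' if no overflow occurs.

After op 1 (write(8)): arr=[8 _ _ _ _] head=0 tail=1 count=1
After op 2 (read()): arr=[8 _ _ _ _] head=1 tail=1 count=0
After op 3 (write(13)): arr=[8 13 _ _ _] head=1 tail=2 count=1
After op 4 (write(6)): arr=[8 13 6 _ _] head=1 tail=3 count=2
After op 5 (read()): arr=[8 13 6 _ _] head=2 tail=3 count=1
After op 6 (write(4)): arr=[8 13 6 4 _] head=2 tail=4 count=2
After op 7 (write(16)): arr=[8 13 6 4 16] head=2 tail=0 count=3
After op 8 (write(2)): arr=[2 13 6 4 16] head=2 tail=1 count=4
After op 9 (write(9)): arr=[2 9 6 4 16] head=2 tail=2 count=5
After op 10 (write(5)): arr=[2 9 5 4 16] head=3 tail=3 count=5

Answer: 10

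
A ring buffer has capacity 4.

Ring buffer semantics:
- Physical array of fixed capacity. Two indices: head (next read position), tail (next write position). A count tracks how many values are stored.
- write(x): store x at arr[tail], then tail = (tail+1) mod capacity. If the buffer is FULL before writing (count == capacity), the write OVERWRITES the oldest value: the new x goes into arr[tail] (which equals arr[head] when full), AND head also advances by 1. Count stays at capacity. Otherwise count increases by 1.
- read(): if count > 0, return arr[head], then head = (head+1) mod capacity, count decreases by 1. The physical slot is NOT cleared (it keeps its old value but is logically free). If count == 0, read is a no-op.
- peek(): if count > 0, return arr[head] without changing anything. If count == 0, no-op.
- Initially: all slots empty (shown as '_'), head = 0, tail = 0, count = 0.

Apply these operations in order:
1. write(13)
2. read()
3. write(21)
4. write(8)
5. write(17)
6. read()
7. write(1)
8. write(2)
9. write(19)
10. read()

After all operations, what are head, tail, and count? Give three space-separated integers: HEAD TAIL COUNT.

After op 1 (write(13)): arr=[13 _ _ _] head=0 tail=1 count=1
After op 2 (read()): arr=[13 _ _ _] head=1 tail=1 count=0
After op 3 (write(21)): arr=[13 21 _ _] head=1 tail=2 count=1
After op 4 (write(8)): arr=[13 21 8 _] head=1 tail=3 count=2
After op 5 (write(17)): arr=[13 21 8 17] head=1 tail=0 count=3
After op 6 (read()): arr=[13 21 8 17] head=2 tail=0 count=2
After op 7 (write(1)): arr=[1 21 8 17] head=2 tail=1 count=3
After op 8 (write(2)): arr=[1 2 8 17] head=2 tail=2 count=4
After op 9 (write(19)): arr=[1 2 19 17] head=3 tail=3 count=4
After op 10 (read()): arr=[1 2 19 17] head=0 tail=3 count=3

Answer: 0 3 3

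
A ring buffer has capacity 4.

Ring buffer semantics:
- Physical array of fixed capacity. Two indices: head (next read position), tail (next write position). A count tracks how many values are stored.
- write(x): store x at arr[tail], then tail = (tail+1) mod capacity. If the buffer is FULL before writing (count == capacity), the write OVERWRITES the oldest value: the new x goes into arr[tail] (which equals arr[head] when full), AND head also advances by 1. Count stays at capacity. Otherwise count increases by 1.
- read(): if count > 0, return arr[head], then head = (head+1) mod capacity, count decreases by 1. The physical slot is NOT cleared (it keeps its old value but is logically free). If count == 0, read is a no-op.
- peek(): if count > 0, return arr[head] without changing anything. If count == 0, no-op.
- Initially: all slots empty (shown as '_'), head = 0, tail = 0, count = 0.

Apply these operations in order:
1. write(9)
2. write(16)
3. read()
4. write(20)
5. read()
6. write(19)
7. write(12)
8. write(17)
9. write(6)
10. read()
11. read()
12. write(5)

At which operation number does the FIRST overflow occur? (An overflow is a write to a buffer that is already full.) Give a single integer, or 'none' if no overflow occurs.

Answer: 9

Derivation:
After op 1 (write(9)): arr=[9 _ _ _] head=0 tail=1 count=1
After op 2 (write(16)): arr=[9 16 _ _] head=0 tail=2 count=2
After op 3 (read()): arr=[9 16 _ _] head=1 tail=2 count=1
After op 4 (write(20)): arr=[9 16 20 _] head=1 tail=3 count=2
After op 5 (read()): arr=[9 16 20 _] head=2 tail=3 count=1
After op 6 (write(19)): arr=[9 16 20 19] head=2 tail=0 count=2
After op 7 (write(12)): arr=[12 16 20 19] head=2 tail=1 count=3
After op 8 (write(17)): arr=[12 17 20 19] head=2 tail=2 count=4
After op 9 (write(6)): arr=[12 17 6 19] head=3 tail=3 count=4
After op 10 (read()): arr=[12 17 6 19] head=0 tail=3 count=3
After op 11 (read()): arr=[12 17 6 19] head=1 tail=3 count=2
After op 12 (write(5)): arr=[12 17 6 5] head=1 tail=0 count=3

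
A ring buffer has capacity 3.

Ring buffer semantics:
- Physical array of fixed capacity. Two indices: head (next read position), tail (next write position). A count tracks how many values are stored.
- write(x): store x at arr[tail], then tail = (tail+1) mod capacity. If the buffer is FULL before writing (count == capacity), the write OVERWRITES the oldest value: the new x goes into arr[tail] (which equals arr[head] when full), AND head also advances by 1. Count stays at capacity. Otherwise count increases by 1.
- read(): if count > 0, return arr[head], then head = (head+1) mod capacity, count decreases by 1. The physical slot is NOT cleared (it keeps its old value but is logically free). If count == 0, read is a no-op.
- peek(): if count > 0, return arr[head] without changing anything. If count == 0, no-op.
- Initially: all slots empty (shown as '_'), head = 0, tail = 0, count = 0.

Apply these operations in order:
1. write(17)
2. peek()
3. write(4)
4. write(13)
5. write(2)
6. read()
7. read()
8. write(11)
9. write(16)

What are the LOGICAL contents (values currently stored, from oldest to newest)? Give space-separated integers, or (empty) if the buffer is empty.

Answer: 2 11 16

Derivation:
After op 1 (write(17)): arr=[17 _ _] head=0 tail=1 count=1
After op 2 (peek()): arr=[17 _ _] head=0 tail=1 count=1
After op 3 (write(4)): arr=[17 4 _] head=0 tail=2 count=2
After op 4 (write(13)): arr=[17 4 13] head=0 tail=0 count=3
After op 5 (write(2)): arr=[2 4 13] head=1 tail=1 count=3
After op 6 (read()): arr=[2 4 13] head=2 tail=1 count=2
After op 7 (read()): arr=[2 4 13] head=0 tail=1 count=1
After op 8 (write(11)): arr=[2 11 13] head=0 tail=2 count=2
After op 9 (write(16)): arr=[2 11 16] head=0 tail=0 count=3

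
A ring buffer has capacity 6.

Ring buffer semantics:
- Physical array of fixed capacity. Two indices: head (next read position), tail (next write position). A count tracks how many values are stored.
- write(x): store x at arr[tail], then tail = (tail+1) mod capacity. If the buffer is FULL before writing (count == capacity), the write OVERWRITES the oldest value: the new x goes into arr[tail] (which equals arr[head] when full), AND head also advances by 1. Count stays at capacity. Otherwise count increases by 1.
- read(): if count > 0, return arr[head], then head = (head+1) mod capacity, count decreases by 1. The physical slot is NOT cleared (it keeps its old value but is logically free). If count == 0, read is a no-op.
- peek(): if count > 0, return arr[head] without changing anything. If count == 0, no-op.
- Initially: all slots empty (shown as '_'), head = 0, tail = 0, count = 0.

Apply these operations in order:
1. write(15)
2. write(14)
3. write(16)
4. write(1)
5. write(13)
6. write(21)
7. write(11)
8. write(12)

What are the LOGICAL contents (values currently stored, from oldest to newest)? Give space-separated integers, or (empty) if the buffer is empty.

Answer: 16 1 13 21 11 12

Derivation:
After op 1 (write(15)): arr=[15 _ _ _ _ _] head=0 tail=1 count=1
After op 2 (write(14)): arr=[15 14 _ _ _ _] head=0 tail=2 count=2
After op 3 (write(16)): arr=[15 14 16 _ _ _] head=0 tail=3 count=3
After op 4 (write(1)): arr=[15 14 16 1 _ _] head=0 tail=4 count=4
After op 5 (write(13)): arr=[15 14 16 1 13 _] head=0 tail=5 count=5
After op 6 (write(21)): arr=[15 14 16 1 13 21] head=0 tail=0 count=6
After op 7 (write(11)): arr=[11 14 16 1 13 21] head=1 tail=1 count=6
After op 8 (write(12)): arr=[11 12 16 1 13 21] head=2 tail=2 count=6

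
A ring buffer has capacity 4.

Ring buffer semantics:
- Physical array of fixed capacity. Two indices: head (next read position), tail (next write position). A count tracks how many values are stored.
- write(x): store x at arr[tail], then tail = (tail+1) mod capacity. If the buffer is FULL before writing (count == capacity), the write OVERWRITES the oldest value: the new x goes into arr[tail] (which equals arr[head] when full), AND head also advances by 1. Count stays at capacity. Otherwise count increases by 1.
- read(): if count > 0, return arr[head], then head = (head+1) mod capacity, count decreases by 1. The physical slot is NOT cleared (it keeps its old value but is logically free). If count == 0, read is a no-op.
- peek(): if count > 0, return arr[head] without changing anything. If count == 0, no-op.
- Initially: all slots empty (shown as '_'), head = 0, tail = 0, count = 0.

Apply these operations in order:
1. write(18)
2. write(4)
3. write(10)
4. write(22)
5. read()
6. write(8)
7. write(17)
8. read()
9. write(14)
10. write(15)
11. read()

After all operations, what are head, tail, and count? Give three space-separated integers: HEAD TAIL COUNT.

After op 1 (write(18)): arr=[18 _ _ _] head=0 tail=1 count=1
After op 2 (write(4)): arr=[18 4 _ _] head=0 tail=2 count=2
After op 3 (write(10)): arr=[18 4 10 _] head=0 tail=3 count=3
After op 4 (write(22)): arr=[18 4 10 22] head=0 tail=0 count=4
After op 5 (read()): arr=[18 4 10 22] head=1 tail=0 count=3
After op 6 (write(8)): arr=[8 4 10 22] head=1 tail=1 count=4
After op 7 (write(17)): arr=[8 17 10 22] head=2 tail=2 count=4
After op 8 (read()): arr=[8 17 10 22] head=3 tail=2 count=3
After op 9 (write(14)): arr=[8 17 14 22] head=3 tail=3 count=4
After op 10 (write(15)): arr=[8 17 14 15] head=0 tail=0 count=4
After op 11 (read()): arr=[8 17 14 15] head=1 tail=0 count=3

Answer: 1 0 3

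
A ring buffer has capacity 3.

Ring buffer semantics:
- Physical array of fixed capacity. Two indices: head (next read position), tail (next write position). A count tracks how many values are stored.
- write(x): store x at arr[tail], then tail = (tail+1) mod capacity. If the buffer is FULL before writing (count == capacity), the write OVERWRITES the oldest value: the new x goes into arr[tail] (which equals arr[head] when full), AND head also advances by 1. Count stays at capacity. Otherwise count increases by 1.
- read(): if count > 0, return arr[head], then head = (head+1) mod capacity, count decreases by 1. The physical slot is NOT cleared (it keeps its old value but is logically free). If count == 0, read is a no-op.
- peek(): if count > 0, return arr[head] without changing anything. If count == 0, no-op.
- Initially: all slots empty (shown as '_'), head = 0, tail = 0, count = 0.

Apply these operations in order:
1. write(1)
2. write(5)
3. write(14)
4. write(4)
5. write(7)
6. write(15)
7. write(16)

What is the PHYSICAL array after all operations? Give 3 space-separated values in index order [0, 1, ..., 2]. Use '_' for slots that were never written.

Answer: 16 7 15

Derivation:
After op 1 (write(1)): arr=[1 _ _] head=0 tail=1 count=1
After op 2 (write(5)): arr=[1 5 _] head=0 tail=2 count=2
After op 3 (write(14)): arr=[1 5 14] head=0 tail=0 count=3
After op 4 (write(4)): arr=[4 5 14] head=1 tail=1 count=3
After op 5 (write(7)): arr=[4 7 14] head=2 tail=2 count=3
After op 6 (write(15)): arr=[4 7 15] head=0 tail=0 count=3
After op 7 (write(16)): arr=[16 7 15] head=1 tail=1 count=3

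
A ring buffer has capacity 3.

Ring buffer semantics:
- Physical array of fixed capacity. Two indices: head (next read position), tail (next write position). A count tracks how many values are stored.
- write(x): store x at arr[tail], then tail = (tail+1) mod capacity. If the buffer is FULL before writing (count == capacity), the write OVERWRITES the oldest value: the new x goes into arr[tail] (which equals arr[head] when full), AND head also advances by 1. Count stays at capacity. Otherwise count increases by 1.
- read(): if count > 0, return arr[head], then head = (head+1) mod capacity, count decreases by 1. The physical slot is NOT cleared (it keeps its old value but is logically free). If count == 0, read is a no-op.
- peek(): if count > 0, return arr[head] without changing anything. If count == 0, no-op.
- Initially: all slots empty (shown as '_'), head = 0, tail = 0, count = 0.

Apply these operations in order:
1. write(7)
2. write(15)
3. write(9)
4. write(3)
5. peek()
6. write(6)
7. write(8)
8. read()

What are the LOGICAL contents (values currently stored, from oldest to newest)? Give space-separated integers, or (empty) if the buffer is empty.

After op 1 (write(7)): arr=[7 _ _] head=0 tail=1 count=1
After op 2 (write(15)): arr=[7 15 _] head=0 tail=2 count=2
After op 3 (write(9)): arr=[7 15 9] head=0 tail=0 count=3
After op 4 (write(3)): arr=[3 15 9] head=1 tail=1 count=3
After op 5 (peek()): arr=[3 15 9] head=1 tail=1 count=3
After op 6 (write(6)): arr=[3 6 9] head=2 tail=2 count=3
After op 7 (write(8)): arr=[3 6 8] head=0 tail=0 count=3
After op 8 (read()): arr=[3 6 8] head=1 tail=0 count=2

Answer: 6 8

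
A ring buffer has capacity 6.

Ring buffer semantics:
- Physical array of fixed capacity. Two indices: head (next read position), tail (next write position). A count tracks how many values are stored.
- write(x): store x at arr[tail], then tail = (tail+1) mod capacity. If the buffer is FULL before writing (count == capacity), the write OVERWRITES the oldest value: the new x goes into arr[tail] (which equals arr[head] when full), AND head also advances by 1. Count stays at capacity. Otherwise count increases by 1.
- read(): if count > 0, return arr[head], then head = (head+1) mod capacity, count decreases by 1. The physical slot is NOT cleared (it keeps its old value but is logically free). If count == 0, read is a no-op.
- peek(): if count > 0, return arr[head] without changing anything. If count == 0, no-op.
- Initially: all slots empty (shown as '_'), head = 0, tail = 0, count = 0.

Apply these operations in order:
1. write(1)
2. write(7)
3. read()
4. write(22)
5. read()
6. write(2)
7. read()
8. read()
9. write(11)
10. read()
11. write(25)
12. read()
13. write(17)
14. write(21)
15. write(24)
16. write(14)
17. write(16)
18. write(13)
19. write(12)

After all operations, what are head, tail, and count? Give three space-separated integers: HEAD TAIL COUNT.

Answer: 1 1 6

Derivation:
After op 1 (write(1)): arr=[1 _ _ _ _ _] head=0 tail=1 count=1
After op 2 (write(7)): arr=[1 7 _ _ _ _] head=0 tail=2 count=2
After op 3 (read()): arr=[1 7 _ _ _ _] head=1 tail=2 count=1
After op 4 (write(22)): arr=[1 7 22 _ _ _] head=1 tail=3 count=2
After op 5 (read()): arr=[1 7 22 _ _ _] head=2 tail=3 count=1
After op 6 (write(2)): arr=[1 7 22 2 _ _] head=2 tail=4 count=2
After op 7 (read()): arr=[1 7 22 2 _ _] head=3 tail=4 count=1
After op 8 (read()): arr=[1 7 22 2 _ _] head=4 tail=4 count=0
After op 9 (write(11)): arr=[1 7 22 2 11 _] head=4 tail=5 count=1
After op 10 (read()): arr=[1 7 22 2 11 _] head=5 tail=5 count=0
After op 11 (write(25)): arr=[1 7 22 2 11 25] head=5 tail=0 count=1
After op 12 (read()): arr=[1 7 22 2 11 25] head=0 tail=0 count=0
After op 13 (write(17)): arr=[17 7 22 2 11 25] head=0 tail=1 count=1
After op 14 (write(21)): arr=[17 21 22 2 11 25] head=0 tail=2 count=2
After op 15 (write(24)): arr=[17 21 24 2 11 25] head=0 tail=3 count=3
After op 16 (write(14)): arr=[17 21 24 14 11 25] head=0 tail=4 count=4
After op 17 (write(16)): arr=[17 21 24 14 16 25] head=0 tail=5 count=5
After op 18 (write(13)): arr=[17 21 24 14 16 13] head=0 tail=0 count=6
After op 19 (write(12)): arr=[12 21 24 14 16 13] head=1 tail=1 count=6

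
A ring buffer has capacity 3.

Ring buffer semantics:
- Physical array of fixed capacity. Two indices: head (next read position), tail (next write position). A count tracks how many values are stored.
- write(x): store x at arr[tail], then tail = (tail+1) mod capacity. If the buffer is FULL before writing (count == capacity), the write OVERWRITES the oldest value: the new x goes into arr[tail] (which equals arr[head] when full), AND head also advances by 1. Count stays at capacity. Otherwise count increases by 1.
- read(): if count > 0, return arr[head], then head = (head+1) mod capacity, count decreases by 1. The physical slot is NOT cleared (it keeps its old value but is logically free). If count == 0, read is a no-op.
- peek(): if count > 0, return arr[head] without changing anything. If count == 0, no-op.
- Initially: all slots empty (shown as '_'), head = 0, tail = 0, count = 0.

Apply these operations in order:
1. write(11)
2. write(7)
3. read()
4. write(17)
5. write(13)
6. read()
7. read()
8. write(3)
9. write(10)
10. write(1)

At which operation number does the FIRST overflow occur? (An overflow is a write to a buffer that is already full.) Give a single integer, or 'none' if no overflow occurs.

After op 1 (write(11)): arr=[11 _ _] head=0 tail=1 count=1
After op 2 (write(7)): arr=[11 7 _] head=0 tail=2 count=2
After op 3 (read()): arr=[11 7 _] head=1 tail=2 count=1
After op 4 (write(17)): arr=[11 7 17] head=1 tail=0 count=2
After op 5 (write(13)): arr=[13 7 17] head=1 tail=1 count=3
After op 6 (read()): arr=[13 7 17] head=2 tail=1 count=2
After op 7 (read()): arr=[13 7 17] head=0 tail=1 count=1
After op 8 (write(3)): arr=[13 3 17] head=0 tail=2 count=2
After op 9 (write(10)): arr=[13 3 10] head=0 tail=0 count=3
After op 10 (write(1)): arr=[1 3 10] head=1 tail=1 count=3

Answer: 10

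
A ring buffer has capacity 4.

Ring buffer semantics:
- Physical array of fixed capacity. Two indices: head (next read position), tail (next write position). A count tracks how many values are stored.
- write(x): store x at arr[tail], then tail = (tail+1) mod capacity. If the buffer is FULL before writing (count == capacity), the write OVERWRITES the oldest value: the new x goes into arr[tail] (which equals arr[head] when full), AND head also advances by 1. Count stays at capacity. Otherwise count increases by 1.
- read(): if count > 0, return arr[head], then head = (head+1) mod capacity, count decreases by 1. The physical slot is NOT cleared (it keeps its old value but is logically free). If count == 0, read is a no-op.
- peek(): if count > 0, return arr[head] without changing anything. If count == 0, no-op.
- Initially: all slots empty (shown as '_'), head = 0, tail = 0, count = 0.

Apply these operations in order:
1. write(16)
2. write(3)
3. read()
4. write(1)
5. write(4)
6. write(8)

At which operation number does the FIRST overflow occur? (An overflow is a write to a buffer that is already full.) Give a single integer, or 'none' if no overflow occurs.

Answer: none

Derivation:
After op 1 (write(16)): arr=[16 _ _ _] head=0 tail=1 count=1
After op 2 (write(3)): arr=[16 3 _ _] head=0 tail=2 count=2
After op 3 (read()): arr=[16 3 _ _] head=1 tail=2 count=1
After op 4 (write(1)): arr=[16 3 1 _] head=1 tail=3 count=2
After op 5 (write(4)): arr=[16 3 1 4] head=1 tail=0 count=3
After op 6 (write(8)): arr=[8 3 1 4] head=1 tail=1 count=4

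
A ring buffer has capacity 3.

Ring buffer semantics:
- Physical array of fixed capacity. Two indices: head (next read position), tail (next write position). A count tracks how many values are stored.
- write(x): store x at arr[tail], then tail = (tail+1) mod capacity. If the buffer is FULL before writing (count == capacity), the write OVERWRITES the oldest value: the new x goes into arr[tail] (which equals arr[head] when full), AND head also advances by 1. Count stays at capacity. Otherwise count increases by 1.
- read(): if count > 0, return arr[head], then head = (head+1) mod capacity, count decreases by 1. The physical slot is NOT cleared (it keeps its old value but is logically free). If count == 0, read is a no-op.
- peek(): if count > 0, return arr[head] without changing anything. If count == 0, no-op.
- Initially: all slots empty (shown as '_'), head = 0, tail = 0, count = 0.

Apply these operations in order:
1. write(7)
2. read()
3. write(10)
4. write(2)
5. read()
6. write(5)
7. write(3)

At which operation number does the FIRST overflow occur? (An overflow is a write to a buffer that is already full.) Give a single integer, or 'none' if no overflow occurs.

Answer: none

Derivation:
After op 1 (write(7)): arr=[7 _ _] head=0 tail=1 count=1
After op 2 (read()): arr=[7 _ _] head=1 tail=1 count=0
After op 3 (write(10)): arr=[7 10 _] head=1 tail=2 count=1
After op 4 (write(2)): arr=[7 10 2] head=1 tail=0 count=2
After op 5 (read()): arr=[7 10 2] head=2 tail=0 count=1
After op 6 (write(5)): arr=[5 10 2] head=2 tail=1 count=2
After op 7 (write(3)): arr=[5 3 2] head=2 tail=2 count=3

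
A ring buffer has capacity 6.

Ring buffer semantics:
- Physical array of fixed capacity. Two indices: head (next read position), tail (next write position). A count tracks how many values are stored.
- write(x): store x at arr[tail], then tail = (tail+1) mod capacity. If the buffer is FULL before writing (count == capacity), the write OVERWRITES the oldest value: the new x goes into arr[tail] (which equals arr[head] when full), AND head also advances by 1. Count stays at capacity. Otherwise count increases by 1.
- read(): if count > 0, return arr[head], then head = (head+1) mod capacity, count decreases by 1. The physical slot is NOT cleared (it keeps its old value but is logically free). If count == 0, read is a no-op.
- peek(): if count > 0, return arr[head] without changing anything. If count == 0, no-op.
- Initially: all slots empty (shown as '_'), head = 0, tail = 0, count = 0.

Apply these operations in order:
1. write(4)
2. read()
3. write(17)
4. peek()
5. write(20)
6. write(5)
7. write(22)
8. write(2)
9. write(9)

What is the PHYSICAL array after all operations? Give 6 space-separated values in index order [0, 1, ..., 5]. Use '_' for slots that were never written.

After op 1 (write(4)): arr=[4 _ _ _ _ _] head=0 tail=1 count=1
After op 2 (read()): arr=[4 _ _ _ _ _] head=1 tail=1 count=0
After op 3 (write(17)): arr=[4 17 _ _ _ _] head=1 tail=2 count=1
After op 4 (peek()): arr=[4 17 _ _ _ _] head=1 tail=2 count=1
After op 5 (write(20)): arr=[4 17 20 _ _ _] head=1 tail=3 count=2
After op 6 (write(5)): arr=[4 17 20 5 _ _] head=1 tail=4 count=3
After op 7 (write(22)): arr=[4 17 20 5 22 _] head=1 tail=5 count=4
After op 8 (write(2)): arr=[4 17 20 5 22 2] head=1 tail=0 count=5
After op 9 (write(9)): arr=[9 17 20 5 22 2] head=1 tail=1 count=6

Answer: 9 17 20 5 22 2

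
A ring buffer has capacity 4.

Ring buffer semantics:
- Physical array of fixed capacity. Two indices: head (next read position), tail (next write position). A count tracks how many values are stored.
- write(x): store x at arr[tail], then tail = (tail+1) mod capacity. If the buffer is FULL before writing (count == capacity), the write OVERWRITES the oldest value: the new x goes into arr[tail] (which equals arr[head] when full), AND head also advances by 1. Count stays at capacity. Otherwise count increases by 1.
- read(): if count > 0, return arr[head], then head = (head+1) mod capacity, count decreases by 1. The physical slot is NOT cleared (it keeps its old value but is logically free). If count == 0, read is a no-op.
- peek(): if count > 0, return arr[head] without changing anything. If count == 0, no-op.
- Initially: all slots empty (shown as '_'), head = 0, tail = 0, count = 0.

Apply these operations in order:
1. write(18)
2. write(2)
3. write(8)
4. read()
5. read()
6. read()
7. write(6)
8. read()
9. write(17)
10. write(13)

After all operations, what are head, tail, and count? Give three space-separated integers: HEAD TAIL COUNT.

Answer: 0 2 2

Derivation:
After op 1 (write(18)): arr=[18 _ _ _] head=0 tail=1 count=1
After op 2 (write(2)): arr=[18 2 _ _] head=0 tail=2 count=2
After op 3 (write(8)): arr=[18 2 8 _] head=0 tail=3 count=3
After op 4 (read()): arr=[18 2 8 _] head=1 tail=3 count=2
After op 5 (read()): arr=[18 2 8 _] head=2 tail=3 count=1
After op 6 (read()): arr=[18 2 8 _] head=3 tail=3 count=0
After op 7 (write(6)): arr=[18 2 8 6] head=3 tail=0 count=1
After op 8 (read()): arr=[18 2 8 6] head=0 tail=0 count=0
After op 9 (write(17)): arr=[17 2 8 6] head=0 tail=1 count=1
After op 10 (write(13)): arr=[17 13 8 6] head=0 tail=2 count=2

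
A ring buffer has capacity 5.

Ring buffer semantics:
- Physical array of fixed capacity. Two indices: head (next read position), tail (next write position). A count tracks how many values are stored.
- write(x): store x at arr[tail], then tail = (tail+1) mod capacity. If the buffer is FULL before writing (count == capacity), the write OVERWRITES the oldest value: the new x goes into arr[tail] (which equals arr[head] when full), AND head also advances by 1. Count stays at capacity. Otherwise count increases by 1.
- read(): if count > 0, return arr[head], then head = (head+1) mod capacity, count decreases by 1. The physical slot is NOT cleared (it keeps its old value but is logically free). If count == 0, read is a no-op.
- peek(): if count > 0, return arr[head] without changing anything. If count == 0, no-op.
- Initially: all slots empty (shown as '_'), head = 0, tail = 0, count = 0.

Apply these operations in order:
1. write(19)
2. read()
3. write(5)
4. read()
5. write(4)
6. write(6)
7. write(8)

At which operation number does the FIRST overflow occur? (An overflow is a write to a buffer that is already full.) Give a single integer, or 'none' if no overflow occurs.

Answer: none

Derivation:
After op 1 (write(19)): arr=[19 _ _ _ _] head=0 tail=1 count=1
After op 2 (read()): arr=[19 _ _ _ _] head=1 tail=1 count=0
After op 3 (write(5)): arr=[19 5 _ _ _] head=1 tail=2 count=1
After op 4 (read()): arr=[19 5 _ _ _] head=2 tail=2 count=0
After op 5 (write(4)): arr=[19 5 4 _ _] head=2 tail=3 count=1
After op 6 (write(6)): arr=[19 5 4 6 _] head=2 tail=4 count=2
After op 7 (write(8)): arr=[19 5 4 6 8] head=2 tail=0 count=3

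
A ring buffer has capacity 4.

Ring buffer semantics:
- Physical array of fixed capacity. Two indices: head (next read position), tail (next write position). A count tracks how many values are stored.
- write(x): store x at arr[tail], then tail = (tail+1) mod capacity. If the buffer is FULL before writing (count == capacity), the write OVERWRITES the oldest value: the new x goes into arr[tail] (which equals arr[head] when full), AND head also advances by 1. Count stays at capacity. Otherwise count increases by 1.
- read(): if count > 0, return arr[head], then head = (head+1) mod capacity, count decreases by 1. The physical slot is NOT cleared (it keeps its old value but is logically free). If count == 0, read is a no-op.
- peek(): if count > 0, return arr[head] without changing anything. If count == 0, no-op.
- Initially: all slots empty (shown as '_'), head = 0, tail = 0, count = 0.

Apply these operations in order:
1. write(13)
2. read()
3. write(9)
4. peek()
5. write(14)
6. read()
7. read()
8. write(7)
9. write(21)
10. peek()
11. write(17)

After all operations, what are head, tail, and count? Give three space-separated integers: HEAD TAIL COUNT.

After op 1 (write(13)): arr=[13 _ _ _] head=0 tail=1 count=1
After op 2 (read()): arr=[13 _ _ _] head=1 tail=1 count=0
After op 3 (write(9)): arr=[13 9 _ _] head=1 tail=2 count=1
After op 4 (peek()): arr=[13 9 _ _] head=1 tail=2 count=1
After op 5 (write(14)): arr=[13 9 14 _] head=1 tail=3 count=2
After op 6 (read()): arr=[13 9 14 _] head=2 tail=3 count=1
After op 7 (read()): arr=[13 9 14 _] head=3 tail=3 count=0
After op 8 (write(7)): arr=[13 9 14 7] head=3 tail=0 count=1
After op 9 (write(21)): arr=[21 9 14 7] head=3 tail=1 count=2
After op 10 (peek()): arr=[21 9 14 7] head=3 tail=1 count=2
After op 11 (write(17)): arr=[21 17 14 7] head=3 tail=2 count=3

Answer: 3 2 3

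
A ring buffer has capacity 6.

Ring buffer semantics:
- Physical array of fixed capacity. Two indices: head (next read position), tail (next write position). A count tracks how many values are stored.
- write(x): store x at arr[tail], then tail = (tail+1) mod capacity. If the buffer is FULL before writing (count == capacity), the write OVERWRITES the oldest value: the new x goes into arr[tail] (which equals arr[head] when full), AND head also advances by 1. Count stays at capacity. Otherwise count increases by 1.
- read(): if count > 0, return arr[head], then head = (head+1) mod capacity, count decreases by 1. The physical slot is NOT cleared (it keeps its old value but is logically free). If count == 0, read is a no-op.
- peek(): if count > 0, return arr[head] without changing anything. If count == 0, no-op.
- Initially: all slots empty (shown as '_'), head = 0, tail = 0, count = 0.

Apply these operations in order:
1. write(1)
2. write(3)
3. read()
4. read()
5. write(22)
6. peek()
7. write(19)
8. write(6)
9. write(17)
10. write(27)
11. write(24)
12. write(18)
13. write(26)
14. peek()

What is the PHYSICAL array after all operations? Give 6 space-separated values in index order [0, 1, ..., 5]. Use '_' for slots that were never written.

After op 1 (write(1)): arr=[1 _ _ _ _ _] head=0 tail=1 count=1
After op 2 (write(3)): arr=[1 3 _ _ _ _] head=0 tail=2 count=2
After op 3 (read()): arr=[1 3 _ _ _ _] head=1 tail=2 count=1
After op 4 (read()): arr=[1 3 _ _ _ _] head=2 tail=2 count=0
After op 5 (write(22)): arr=[1 3 22 _ _ _] head=2 tail=3 count=1
After op 6 (peek()): arr=[1 3 22 _ _ _] head=2 tail=3 count=1
After op 7 (write(19)): arr=[1 3 22 19 _ _] head=2 tail=4 count=2
After op 8 (write(6)): arr=[1 3 22 19 6 _] head=2 tail=5 count=3
After op 9 (write(17)): arr=[1 3 22 19 6 17] head=2 tail=0 count=4
After op 10 (write(27)): arr=[27 3 22 19 6 17] head=2 tail=1 count=5
After op 11 (write(24)): arr=[27 24 22 19 6 17] head=2 tail=2 count=6
After op 12 (write(18)): arr=[27 24 18 19 6 17] head=3 tail=3 count=6
After op 13 (write(26)): arr=[27 24 18 26 6 17] head=4 tail=4 count=6
After op 14 (peek()): arr=[27 24 18 26 6 17] head=4 tail=4 count=6

Answer: 27 24 18 26 6 17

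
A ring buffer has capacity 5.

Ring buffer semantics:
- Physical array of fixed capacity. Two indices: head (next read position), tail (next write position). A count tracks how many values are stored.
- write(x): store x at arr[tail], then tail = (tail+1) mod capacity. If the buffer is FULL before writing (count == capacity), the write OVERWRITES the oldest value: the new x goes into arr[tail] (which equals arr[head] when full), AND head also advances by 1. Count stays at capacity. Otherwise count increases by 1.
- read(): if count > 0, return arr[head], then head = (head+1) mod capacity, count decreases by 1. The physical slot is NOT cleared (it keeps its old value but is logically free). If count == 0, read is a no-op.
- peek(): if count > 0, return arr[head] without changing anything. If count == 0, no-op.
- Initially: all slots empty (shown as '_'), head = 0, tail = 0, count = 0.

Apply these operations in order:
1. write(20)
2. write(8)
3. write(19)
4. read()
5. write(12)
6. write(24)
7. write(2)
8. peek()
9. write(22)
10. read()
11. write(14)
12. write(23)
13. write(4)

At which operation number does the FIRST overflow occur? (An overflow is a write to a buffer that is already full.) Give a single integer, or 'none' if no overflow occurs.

Answer: 9

Derivation:
After op 1 (write(20)): arr=[20 _ _ _ _] head=0 tail=1 count=1
After op 2 (write(8)): arr=[20 8 _ _ _] head=0 tail=2 count=2
After op 3 (write(19)): arr=[20 8 19 _ _] head=0 tail=3 count=3
After op 4 (read()): arr=[20 8 19 _ _] head=1 tail=3 count=2
After op 5 (write(12)): arr=[20 8 19 12 _] head=1 tail=4 count=3
After op 6 (write(24)): arr=[20 8 19 12 24] head=1 tail=0 count=4
After op 7 (write(2)): arr=[2 8 19 12 24] head=1 tail=1 count=5
After op 8 (peek()): arr=[2 8 19 12 24] head=1 tail=1 count=5
After op 9 (write(22)): arr=[2 22 19 12 24] head=2 tail=2 count=5
After op 10 (read()): arr=[2 22 19 12 24] head=3 tail=2 count=4
After op 11 (write(14)): arr=[2 22 14 12 24] head=3 tail=3 count=5
After op 12 (write(23)): arr=[2 22 14 23 24] head=4 tail=4 count=5
After op 13 (write(4)): arr=[2 22 14 23 4] head=0 tail=0 count=5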